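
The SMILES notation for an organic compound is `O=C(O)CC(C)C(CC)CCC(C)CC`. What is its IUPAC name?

4-ethyl-3,7-dimethylnonanoic acid

Counting along the main chain through the –COOH group gives 9 carbons: the parent is nonane.
The principal characteristic group is a carboxylic acid (terminal –COOH), named with the suffix -oic acid.
Number the chain so that the carboxylic acid carbon is C-1 by definition.
With this numbering: an ethyl group at C-4; methyl groups at C-3 and C-7.
Substituent prefixes are cited in alphabetical order (multiplying prefixes like di-/tri- are ignored for ordering).
Assembling the pieces gives 4-ethyl-3,7-dimethylnonanoic acid.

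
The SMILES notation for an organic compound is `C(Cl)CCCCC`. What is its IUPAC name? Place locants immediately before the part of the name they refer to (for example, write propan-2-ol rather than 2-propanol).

The longest carbon chain is 6 atoms: the parent is hexane.
The numbering direction is chosen so that the substituent locant set {1} is lower than {6} at the first point of difference.
That gives a chloro group at C-1.
The name is 1-chlorohexane.

1-chlorohexane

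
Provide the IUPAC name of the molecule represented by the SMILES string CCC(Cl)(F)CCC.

The longest continuous carbon chain has 6 atoms, so the parent hydride is hexane.
Number the chain so that the substituent locant set {3,3} is lower than {4,4} at the first point of difference.
With this numbering: a chloro group at C-3; a fluoro group at C-3.
Substituent prefixes are cited in alphabetical order (multiplying prefixes like di-/tri- are ignored for ordering).
Assembling the pieces gives 3-chloro-3-fluorohexane.

3-chloro-3-fluorohexane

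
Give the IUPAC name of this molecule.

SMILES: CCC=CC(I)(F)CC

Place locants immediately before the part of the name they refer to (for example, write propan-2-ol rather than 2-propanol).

The longest carbon chain that includes the multiple bond has 7 carbons, so the parent hydride is heptane.
A C=C double bond in the chain gives the infix -ene-.
Choose the numbering such that numbering from this end puts the double bond at C-3 rather than C-4.
With this numbering: the double bond between C-3 and C-4; a fluoro group at C-5; an iodo group at C-5.
Substituent prefixes are cited in alphabetical order (multiplying prefixes like di-/tri- are ignored for ordering).
The name is 5-fluoro-5-iodohept-3-ene.

5-fluoro-5-iodohept-3-ene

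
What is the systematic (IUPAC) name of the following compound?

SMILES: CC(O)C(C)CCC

The longest chain bearing the –OH group is 6 carbons long (hexane).
The principal characteristic group is an alcohol (–OH), named with the suffix -ol.
Number the chain so that numbering from this end puts the hydroxyl group at C-2 rather than C-5.
With this numbering: the hydroxyl at C-2; a methyl group at C-3.
Assembling the pieces gives 3-methylhexan-2-ol.

3-methylhexan-2-ol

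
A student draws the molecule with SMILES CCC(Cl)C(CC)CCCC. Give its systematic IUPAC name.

The parent chain contains 8 carbons (octane).
Number the chain so that the substituent locant set {3,4} is lower than {5,6} at the first point of difference.
This places a chloro group at C-3; an ethyl group at C-4.
Substituent prefixes are cited in alphabetical order (multiplying prefixes like di-/tri- are ignored for ordering).
Assembling the pieces gives 3-chloro-4-ethyloctane.

3-chloro-4-ethyloctane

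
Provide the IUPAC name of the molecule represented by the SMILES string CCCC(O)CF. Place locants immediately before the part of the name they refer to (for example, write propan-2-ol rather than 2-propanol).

The longest chain bearing the –OH group is 5 carbons long (pentane).
The highest-priority functional group is an alcohol (–OH), so the name ends in -ol.
Number the chain so that numbering from this end puts the hydroxyl group at C-2 rather than C-4.
That gives the hydroxyl at C-2; a fluoro group at C-1.
Assembling the pieces gives 1-fluoropentan-2-ol.

1-fluoropentan-2-ol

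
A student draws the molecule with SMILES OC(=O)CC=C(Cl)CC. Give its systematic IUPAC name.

The longest carbon chain that includes the –COOH group and the multiple bond has 6 carbons, so the parent hydride is hexane.
A carboxylic acid (terminal –COOH) is the principal characteristic group, giving the suffix -oic acid.
The chain contains a C=C double bond, so the unsaturation ending is -ene.
Number the chain so that the carboxylic acid carbon is C-1 by definition.
This places the double bond between C-3 and C-4; a chloro group at C-4.
The name is 4-chlorohex-3-enoic acid.

4-chlorohex-3-enoic acid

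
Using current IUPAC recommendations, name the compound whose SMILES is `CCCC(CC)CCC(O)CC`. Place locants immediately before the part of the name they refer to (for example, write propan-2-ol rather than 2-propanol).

Counting along the main chain through the –OH group gives 9 carbons: the parent is nonane.
An alcohol (–OH) is the principal characteristic group, giving the suffix -ol.
Choose the numbering such that numbering from this end puts the hydroxyl group at C-3 rather than C-7.
That gives the hydroxyl at C-3; an ethyl group at C-6.
Assembling the pieces gives 6-ethylnonan-3-ol.

6-ethylnonan-3-ol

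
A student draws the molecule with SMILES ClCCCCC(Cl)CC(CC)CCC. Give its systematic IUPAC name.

The parent chain contains 10 carbons (decane).
The numbering direction is chosen so that the substituent locant set {1,5,7} is lower than {4,6,10} at the first point of difference.
This places chloro groups at C-1 and C-5; an ethyl group at C-7.
The substituents are ordered alphabetically, ignoring any di-/tri- multipliers.
Assembling the pieces gives 1,5-dichloro-7-ethyldecane.

1,5-dichloro-7-ethyldecane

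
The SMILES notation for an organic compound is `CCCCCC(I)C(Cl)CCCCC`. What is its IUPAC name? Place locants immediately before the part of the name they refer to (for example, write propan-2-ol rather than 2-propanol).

6-chloro-7-iodododecane

The longest continuous carbon chain has 12 atoms, so the parent hydride is dodecane.
Number the chain so that the locant sets are identical either way, so the alphabetically earlier chloro substituent takes the lower locant (6 rather than 7).
That gives a chloro group at C-6; an iodo group at C-7.
Prefixes are listed alphabetically: chloro, iodo.
Putting it together: 6-chloro-7-iodododecane.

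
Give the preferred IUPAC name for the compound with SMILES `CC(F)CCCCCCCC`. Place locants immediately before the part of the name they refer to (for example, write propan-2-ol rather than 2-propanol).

The longest continuous carbon chain has 10 atoms, so the parent hydride is decane.
Number the chain so that the substituent locant set {2} is lower than {9} at the first point of difference.
With this numbering: a fluoro group at C-2.
Putting it together: 2-fluorodecane.

2-fluorodecane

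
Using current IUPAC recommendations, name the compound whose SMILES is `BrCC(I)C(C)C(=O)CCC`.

1-bromo-2-iodo-3-methylheptan-4-one

The longest carbon chain that includes the carbonyl has 7 carbons, so the parent hydride is heptane.
The principal characteristic group is a ketone (C=O on an internal carbon), named with the suffix -one.
Number the chain so that the substituent locant set {1,2,3} is lower than {5,6,7} at the first point of difference.
With this numbering: the carbonyl at C-4; a bromo group at C-1; an iodo group at C-2; a methyl group at C-3.
Prefixes are listed alphabetically: bromo, iodo, methyl.
The name is 1-bromo-2-iodo-3-methylheptan-4-one.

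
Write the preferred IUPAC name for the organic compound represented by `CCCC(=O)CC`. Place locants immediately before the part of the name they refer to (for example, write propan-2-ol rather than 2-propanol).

hexan-3-one

The longest chain bearing the carbonyl is 6 carbons long (hexane).
The principal characteristic group is a ketone (C=O on an internal carbon), named with the suffix -one.
The numbering direction is chosen so that numbering from this end puts the carbonyl group at C-3 rather than C-4.
That gives the carbonyl at C-3.
Assembling the pieces gives hexan-3-one.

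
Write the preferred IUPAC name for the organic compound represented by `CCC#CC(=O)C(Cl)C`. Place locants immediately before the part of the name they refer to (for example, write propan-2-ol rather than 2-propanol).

2-chlorohept-4-yn-3-one

Counting along the main chain through the carbonyl and the multiple bond gives 7 carbons: the parent is heptane.
The highest-priority functional group is a ketone (C=O on an internal carbon), so the name ends in -one.
There is one C≡C triple bond, indicated by the ending -yne.
The numbering direction is chosen so that numbering from this end puts the carbonyl group at C-3 rather than C-5.
This places the carbonyl at C-3; the triple bond between C-4 and C-5; a chloro group at C-2.
Putting it together: 2-chlorohept-4-yn-3-one.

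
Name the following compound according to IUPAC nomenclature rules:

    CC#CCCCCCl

The longest carbon chain that includes the multiple bond has 7 carbons, so the parent hydride is heptane.
A C≡C triple bond in the chain gives the infix -yne-.
The numbering direction is chosen so that numbering from this end puts the triple bond at C-2 rather than C-5.
That gives the triple bond between C-2 and C-3; a chloro group at C-7.
The name is 7-chlorohept-2-yne.

7-chlorohept-2-yne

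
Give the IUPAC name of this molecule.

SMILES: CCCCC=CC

The longest carbon chain that includes the multiple bond has 7 carbons, so the parent hydride is heptane.
A C=C double bond in the chain gives the infix -ene-.
Choose the numbering such that numbering from this end puts the double bond at C-2 rather than C-5.
With this numbering: the double bond between C-2 and C-3.
The name is hept-2-ene.

hept-2-ene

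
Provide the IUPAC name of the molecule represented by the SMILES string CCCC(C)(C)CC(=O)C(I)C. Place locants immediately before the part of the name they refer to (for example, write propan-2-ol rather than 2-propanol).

2-iodo-5,5-dimethyloctan-3-one

The longest carbon chain that includes the carbonyl has 8 carbons, so the parent hydride is octane.
The highest-priority functional group is a ketone (C=O on an internal carbon), so the name ends in -one.
Choose the numbering such that numbering from this end puts the carbonyl group at C-3 rather than C-6.
With this numbering: the carbonyl at C-3; an iodo group at C-2; two methyl groups at C-5.
The substituents are ordered alphabetically, ignoring any di-/tri- multipliers.
The name is 2-iodo-5,5-dimethyloctan-3-one.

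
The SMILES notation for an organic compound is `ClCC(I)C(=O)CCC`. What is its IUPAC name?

Counting along the main chain through the carbonyl gives 6 carbons: the parent is hexane.
A ketone (C=O on an internal carbon) is the principal characteristic group, giving the suffix -one.
Choose the numbering such that numbering from this end puts the carbonyl group at C-3 rather than C-4.
With this numbering: the carbonyl at C-3; a chloro group at C-1; an iodo group at C-2.
Substituent prefixes are cited in alphabetical order (multiplying prefixes like di-/tri- are ignored for ordering).
Putting it together: 1-chloro-2-iodohexan-3-one.

1-chloro-2-iodohexan-3-one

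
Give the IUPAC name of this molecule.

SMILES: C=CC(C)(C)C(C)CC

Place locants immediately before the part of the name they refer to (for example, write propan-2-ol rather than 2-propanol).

The longest chain bearing the multiple bond is 6 carbons long (hexane).
The chain contains a C=C double bond, so the unsaturation ending is -ene.
Number the chain so that numbering from this end puts the double bond at C-1 rather than C-5.
That gives the double bond between C-1 and C-2; methyl groups at C-3 (×2) and C-4.
The name is 3,3,4-trimethylhex-1-ene.

3,3,4-trimethylhex-1-ene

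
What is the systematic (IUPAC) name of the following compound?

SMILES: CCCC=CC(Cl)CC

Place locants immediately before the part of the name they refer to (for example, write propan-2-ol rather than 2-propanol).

The longest chain bearing the multiple bond is 8 carbons long (octane).
A C=C double bond in the chain gives the infix -ene-.
The numbering direction is chosen so that the substituent locant set {3} is lower than {6} at the first point of difference.
That gives the double bond between C-4 and C-5; a chloro group at C-3.
Putting it together: 3-chlorooct-4-ene.

3-chlorooct-4-ene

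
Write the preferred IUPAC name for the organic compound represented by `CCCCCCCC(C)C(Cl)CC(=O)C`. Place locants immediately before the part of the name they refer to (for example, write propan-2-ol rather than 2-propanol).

4-chloro-5-methyldodecan-2-one

The longest chain bearing the carbonyl is 12 carbons long (dodecane).
The principal characteristic group is a ketone (C=O on an internal carbon), named with the suffix -one.
Number the chain so that numbering from this end puts the carbonyl group at C-2 rather than C-11.
This places the carbonyl at C-2; a chloro group at C-4; a methyl group at C-5.
The substituents are ordered alphabetically, ignoring any di-/tri- multipliers.
The name is 4-chloro-5-methyldodecan-2-one.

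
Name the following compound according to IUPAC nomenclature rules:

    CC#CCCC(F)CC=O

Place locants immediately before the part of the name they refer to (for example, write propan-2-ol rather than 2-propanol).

3-fluorooct-6-ynal

The longest carbon chain that includes the –CHO group and the multiple bond has 8 carbons, so the parent hydride is octane.
An aldehyde (terminal –CHO) is the principal characteristic group, giving the suffix -al.
The chain contains a C≡C triple bond, so the unsaturation ending is -yne.
The numbering direction is chosen so that the aldehyde carbon is C-1 by definition.
This places the triple bond between C-6 and C-7; a fluoro group at C-3.
Putting it together: 3-fluorooct-6-ynal.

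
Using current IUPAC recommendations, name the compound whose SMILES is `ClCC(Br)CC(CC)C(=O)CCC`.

The longest carbon chain that includes the carbonyl has 8 carbons, so the parent hydride is octane.
The principal characteristic group is a ketone (C=O on an internal carbon), named with the suffix -one.
The numbering direction is chosen so that numbering from this end puts the carbonyl group at C-4 rather than C-5.
With this numbering: the carbonyl at C-4; a bromo group at C-7; a chloro group at C-8; an ethyl group at C-5.
Prefixes are listed alphabetically: bromo, chloro, ethyl.
Putting it together: 7-bromo-8-chloro-5-ethyloctan-4-one.

7-bromo-8-chloro-5-ethyloctan-4-one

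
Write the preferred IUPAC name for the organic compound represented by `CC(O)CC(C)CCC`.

4-methylheptan-2-ol

The longest carbon chain that includes the –OH group has 7 carbons, so the parent hydride is heptane.
The principal characteristic group is an alcohol (–OH), named with the suffix -ol.
Choose the numbering such that numbering from this end puts the hydroxyl group at C-2 rather than C-6.
This places the hydroxyl at C-2; a methyl group at C-4.
Putting it together: 4-methylheptan-2-ol.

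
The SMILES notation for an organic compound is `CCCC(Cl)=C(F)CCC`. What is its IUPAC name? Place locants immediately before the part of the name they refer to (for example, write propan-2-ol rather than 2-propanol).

4-chloro-5-fluorooct-4-ene

The longest carbon chain that includes the multiple bond has 8 carbons, so the parent hydride is octane.
A C=C double bond in the chain gives the infix -ene-.
Number the chain so that the locant sets are identical either way, so the alphabetically earlier chloro substituent takes the lower locant (4 rather than 5).
With this numbering: the double bond between C-4 and C-5; a chloro group at C-4; a fluoro group at C-5.
Prefixes are listed alphabetically: chloro, fluoro.
Assembling the pieces gives 4-chloro-5-fluorooct-4-ene.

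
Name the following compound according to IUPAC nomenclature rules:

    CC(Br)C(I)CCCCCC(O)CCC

11-bromo-10-iodododecan-4-ol

The longest chain bearing the –OH group is 12 carbons long (dodecane).
The principal characteristic group is an alcohol (–OH), named with the suffix -ol.
Number the chain so that numbering from this end puts the hydroxyl group at C-4 rather than C-9.
That gives the hydroxyl at C-4; a bromo group at C-11; an iodo group at C-10.
Substituent prefixes are cited in alphabetical order (multiplying prefixes like di-/tri- are ignored for ordering).
The name is 11-bromo-10-iodododecan-4-ol.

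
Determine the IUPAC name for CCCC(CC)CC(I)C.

The parent chain contains 7 carbons (heptane).
Number the chain so that the substituent locant set {2,4} is lower than {4,6} at the first point of difference.
That gives an ethyl group at C-4; an iodo group at C-2.
Prefixes are listed alphabetically: ethyl, iodo.
Putting it together: 4-ethyl-2-iodoheptane.

4-ethyl-2-iodoheptane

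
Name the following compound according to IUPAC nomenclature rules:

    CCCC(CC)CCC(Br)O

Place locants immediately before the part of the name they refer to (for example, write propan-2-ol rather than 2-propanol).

The longest chain bearing the –OH group is 7 carbons long (heptane).
The principal characteristic group is an alcohol (–OH), named with the suffix -ol.
Choose the numbering such that numbering from this end puts the hydroxyl group at C-1 rather than C-7.
That gives the hydroxyl at C-1; a bromo group at C-1; an ethyl group at C-4.
Substituent prefixes are cited in alphabetical order (multiplying prefixes like di-/tri- are ignored for ordering).
The name is 1-bromo-4-ethylheptan-1-ol.

1-bromo-4-ethylheptan-1-ol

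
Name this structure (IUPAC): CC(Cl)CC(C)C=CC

6-chloro-4-methylhept-2-ene

The longest chain bearing the multiple bond is 7 carbons long (heptane).
There is one C=C double bond, indicated by the ending -ene.
Number the chain so that numbering from this end puts the double bond at C-2 rather than C-5.
That gives the double bond between C-2 and C-3; a chloro group at C-6; a methyl group at C-4.
The substituents are ordered alphabetically, ignoring any di-/tri- multipliers.
The name is 6-chloro-4-methylhept-2-ene.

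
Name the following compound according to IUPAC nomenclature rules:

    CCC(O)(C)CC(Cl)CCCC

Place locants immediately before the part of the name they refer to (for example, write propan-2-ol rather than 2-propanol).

Counting along the main chain through the –OH group gives 9 carbons: the parent is nonane.
The principal characteristic group is an alcohol (–OH), named with the suffix -ol.
The numbering direction is chosen so that numbering from this end puts the hydroxyl group at C-3 rather than C-7.
That gives the hydroxyl at C-3; a chloro group at C-5; a methyl group at C-3.
Substituent prefixes are cited in alphabetical order (multiplying prefixes like di-/tri- are ignored for ordering).
Assembling the pieces gives 5-chloro-3-methylnonan-3-ol.

5-chloro-3-methylnonan-3-ol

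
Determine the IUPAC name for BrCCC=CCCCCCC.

The longest chain bearing the multiple bond is 10 carbons long (decane).
The chain contains a C=C double bond, so the unsaturation ending is -ene.
The numbering direction is chosen so that numbering from this end puts the double bond at C-3 rather than C-7.
This places the double bond between C-3 and C-4; a bromo group at C-1.
Assembling the pieces gives 1-bromodec-3-ene.

1-bromodec-3-ene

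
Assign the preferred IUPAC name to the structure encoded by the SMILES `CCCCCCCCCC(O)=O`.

decanoic acid

Counting along the main chain through the –COOH group gives 10 carbons: the parent is decane.
The highest-priority functional group is a carboxylic acid (terminal –COOH), so the name ends in -oic acid.
Number the chain so that the carboxylic acid carbon is C-1 by definition.
Putting it together: decanoic acid.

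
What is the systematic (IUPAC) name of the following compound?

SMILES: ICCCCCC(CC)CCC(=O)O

4-ethyl-9-iodononanoic acid

The longest carbon chain that includes the –COOH group has 9 carbons, so the parent hydride is nonane.
A carboxylic acid (terminal –COOH) is the principal characteristic group, giving the suffix -oic acid.
Choose the numbering such that the carboxylic acid carbon is C-1 by definition.
That gives an ethyl group at C-4; an iodo group at C-9.
The substituents are ordered alphabetically, ignoring any di-/tri- multipliers.
The name is 4-ethyl-9-iodononanoic acid.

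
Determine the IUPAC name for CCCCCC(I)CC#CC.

5-iododec-2-yne

Counting along the main chain through the multiple bond gives 10 carbons: the parent is decane.
There is one C≡C triple bond, indicated by the ending -yne.
Choose the numbering such that numbering from this end puts the triple bond at C-2 rather than C-8.
That gives the triple bond between C-2 and C-3; an iodo group at C-5.
The name is 5-iododec-2-yne.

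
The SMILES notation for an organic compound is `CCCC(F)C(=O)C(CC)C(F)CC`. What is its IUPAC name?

Counting along the main chain through the carbonyl gives 9 carbons: the parent is nonane.
A ketone (C=O on an internal carbon) is the principal characteristic group, giving the suffix -one.
Number the chain so that the substituent locant set {3,4,6} is lower than {4,6,7} at the first point of difference.
With this numbering: the carbonyl at C-5; an ethyl group at C-4; fluoro groups at C-3 and C-6.
Substituent prefixes are cited in alphabetical order (multiplying prefixes like di-/tri- are ignored for ordering).
The name is 4-ethyl-3,6-difluorononan-5-one.

4-ethyl-3,6-difluorononan-5-one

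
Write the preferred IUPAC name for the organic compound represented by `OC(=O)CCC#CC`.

The longest carbon chain that includes the –COOH group and the multiple bond has 6 carbons, so the parent hydride is hexane.
A carboxylic acid (terminal –COOH) is the principal characteristic group, giving the suffix -oic acid.
There is one C≡C triple bond, indicated by the ending -yne.
The numbering direction is chosen so that the carboxylic acid carbon is C-1 by definition.
That gives the triple bond between C-4 and C-5.
The name is hex-4-ynoic acid.

hex-4-ynoic acid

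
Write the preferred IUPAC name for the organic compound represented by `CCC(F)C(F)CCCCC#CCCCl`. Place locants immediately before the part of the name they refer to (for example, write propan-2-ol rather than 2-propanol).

1-chloro-9,10-difluorododec-3-yne

The longest chain bearing the multiple bond is 12 carbons long (dodecane).
The chain contains a C≡C triple bond, so the unsaturation ending is -yne.
The numbering direction is chosen so that numbering from this end puts the triple bond at C-3 rather than C-9.
With this numbering: the triple bond between C-3 and C-4; a chloro group at C-1; fluoro groups at C-9 and C-10.
The substituents are ordered alphabetically, ignoring any di-/tri- multipliers.
Assembling the pieces gives 1-chloro-9,10-difluorododec-3-yne.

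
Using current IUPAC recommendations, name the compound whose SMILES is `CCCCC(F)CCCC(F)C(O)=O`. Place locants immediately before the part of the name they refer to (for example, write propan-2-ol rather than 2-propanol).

The longest carbon chain that includes the –COOH group has 10 carbons, so the parent hydride is decane.
The principal characteristic group is a carboxylic acid (terminal –COOH), named with the suffix -oic acid.
The numbering direction is chosen so that the carboxylic acid carbon is C-1 by definition.
That gives fluoro groups at C-2 and C-6.
Putting it together: 2,6-difluorodecanoic acid.

2,6-difluorodecanoic acid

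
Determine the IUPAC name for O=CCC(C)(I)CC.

The longest carbon chain that includes the –CHO group has 5 carbons, so the parent hydride is pentane.
The principal characteristic group is an aldehyde (terminal –CHO), named with the suffix -al.
Number the chain so that the aldehyde carbon is C-1 by definition.
This places an iodo group at C-3; a methyl group at C-3.
Prefixes are listed alphabetically: iodo, methyl.
The name is 3-iodo-3-methylpentanal.

3-iodo-3-methylpentanal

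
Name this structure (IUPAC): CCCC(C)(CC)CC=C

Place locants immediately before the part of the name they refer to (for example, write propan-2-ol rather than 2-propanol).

The longest chain bearing the multiple bond is 7 carbons long (heptane).
A C=C double bond in the chain gives the infix -ene-.
The numbering direction is chosen so that numbering from this end puts the double bond at C-1 rather than C-6.
With this numbering: the double bond between C-1 and C-2; an ethyl group at C-4; a methyl group at C-4.
Substituent prefixes are cited in alphabetical order (multiplying prefixes like di-/tri- are ignored for ordering).
Putting it together: 4-ethyl-4-methylhept-1-ene.

4-ethyl-4-methylhept-1-ene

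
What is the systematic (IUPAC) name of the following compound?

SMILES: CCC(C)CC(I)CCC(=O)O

4-iodo-6-methyloctanoic acid

The longest carbon chain that includes the –COOH group has 8 carbons, so the parent hydride is octane.
The principal characteristic group is a carboxylic acid (terminal –COOH), named with the suffix -oic acid.
The numbering direction is chosen so that the carboxylic acid carbon is C-1 by definition.
With this numbering: an iodo group at C-4; a methyl group at C-6.
Prefixes are listed alphabetically: iodo, methyl.
Putting it together: 4-iodo-6-methyloctanoic acid.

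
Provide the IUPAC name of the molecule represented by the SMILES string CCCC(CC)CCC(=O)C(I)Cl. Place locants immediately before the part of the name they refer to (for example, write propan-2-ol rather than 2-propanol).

Counting along the main chain through the carbonyl gives 8 carbons: the parent is octane.
The highest-priority functional group is a ketone (C=O on an internal carbon), so the name ends in -one.
Choose the numbering such that numbering from this end puts the carbonyl group at C-2 rather than C-7.
That gives the carbonyl at C-2; a chloro group at C-1; an ethyl group at C-5; an iodo group at C-1.
Substituent prefixes are cited in alphabetical order (multiplying prefixes like di-/tri- are ignored for ordering).
Putting it together: 1-chloro-5-ethyl-1-iodooctan-2-one.

1-chloro-5-ethyl-1-iodooctan-2-one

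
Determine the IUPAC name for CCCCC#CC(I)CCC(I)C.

Counting along the main chain through the multiple bond gives 11 carbons: the parent is undecane.
A C≡C triple bond in the chain gives the infix -yne-.
Choose the numbering such that numbering from this end puts the triple bond at C-5 rather than C-6.
With this numbering: the triple bond between C-5 and C-6; iodo groups at C-7 and C-10.
Putting it together: 7,10-diiodoundec-5-yne.

7,10-diiodoundec-5-yne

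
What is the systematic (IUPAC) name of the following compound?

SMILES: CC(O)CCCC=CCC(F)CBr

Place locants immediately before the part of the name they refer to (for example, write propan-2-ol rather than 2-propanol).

10-bromo-9-fluorodec-6-en-2-ol

The longest carbon chain that includes the –OH group and the multiple bond has 10 carbons, so the parent hydride is decane.
An alcohol (–OH) is the principal characteristic group, giving the suffix -ol.
A C=C double bond in the chain gives the infix -ene-.
Choose the numbering such that numbering from this end puts the hydroxyl group at C-2 rather than C-9.
With this numbering: the hydroxyl at C-2; the double bond between C-6 and C-7; a bromo group at C-10; a fluoro group at C-9.
Prefixes are listed alphabetically: bromo, fluoro.
Assembling the pieces gives 10-bromo-9-fluorodec-6-en-2-ol.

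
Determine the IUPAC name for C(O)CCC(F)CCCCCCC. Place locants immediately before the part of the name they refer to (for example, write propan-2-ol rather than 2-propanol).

4-fluoroundecan-1-ol

The longest carbon chain that includes the –OH group has 11 carbons, so the parent hydride is undecane.
The principal characteristic group is an alcohol (–OH), named with the suffix -ol.
The numbering direction is chosen so that numbering from this end puts the hydroxyl group at C-1 rather than C-11.
With this numbering: the hydroxyl at C-1; a fluoro group at C-4.
Putting it together: 4-fluoroundecan-1-ol.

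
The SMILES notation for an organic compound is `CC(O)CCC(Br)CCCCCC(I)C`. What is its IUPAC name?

5-bromo-11-iodododecan-2-ol

The longest chain bearing the –OH group is 12 carbons long (dodecane).
An alcohol (–OH) is the principal characteristic group, giving the suffix -ol.
The numbering direction is chosen so that numbering from this end puts the hydroxyl group at C-2 rather than C-11.
That gives the hydroxyl at C-2; a bromo group at C-5; an iodo group at C-11.
The substituents are ordered alphabetically, ignoring any di-/tri- multipliers.
Assembling the pieces gives 5-bromo-11-iodododecan-2-ol.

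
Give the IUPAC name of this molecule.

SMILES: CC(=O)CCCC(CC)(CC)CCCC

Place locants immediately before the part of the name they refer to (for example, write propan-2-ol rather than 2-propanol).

The longest carbon chain that includes the carbonyl has 10 carbons, so the parent hydride is decane.
The highest-priority functional group is a ketone (C=O on an internal carbon), so the name ends in -one.
Number the chain so that numbering from this end puts the carbonyl group at C-2 rather than C-9.
That gives the carbonyl at C-2; two ethyl groups at C-6.
Assembling the pieces gives 6,6-diethyldecan-2-one.

6,6-diethyldecan-2-one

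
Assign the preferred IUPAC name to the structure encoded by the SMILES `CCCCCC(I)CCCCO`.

The longest carbon chain that includes the –OH group has 10 carbons, so the parent hydride is decane.
The principal characteristic group is an alcohol (–OH), named with the suffix -ol.
The numbering direction is chosen so that numbering from this end puts the hydroxyl group at C-1 rather than C-10.
With this numbering: the hydroxyl at C-1; an iodo group at C-5.
The name is 5-iododecan-1-ol.

5-iododecan-1-ol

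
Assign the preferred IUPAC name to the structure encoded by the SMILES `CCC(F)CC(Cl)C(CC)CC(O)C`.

The longest chain bearing the –OH group is 9 carbons long (nonane).
The principal characteristic group is an alcohol (–OH), named with the suffix -ol.
Number the chain so that numbering from this end puts the hydroxyl group at C-2 rather than C-8.
That gives the hydroxyl at C-2; a chloro group at C-5; an ethyl group at C-4; a fluoro group at C-7.
Substituent prefixes are cited in alphabetical order (multiplying prefixes like di-/tri- are ignored for ordering).
The name is 5-chloro-4-ethyl-7-fluorononan-2-ol.

5-chloro-4-ethyl-7-fluorononan-2-ol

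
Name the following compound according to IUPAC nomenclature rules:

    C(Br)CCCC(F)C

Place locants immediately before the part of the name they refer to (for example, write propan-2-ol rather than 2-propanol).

1-bromo-5-fluorohexane

The longest continuous carbon chain has 6 atoms, so the parent hydride is hexane.
Choose the numbering such that the substituent locant set {1,5} is lower than {2,6} at the first point of difference.
With this numbering: a bromo group at C-1; a fluoro group at C-5.
Substituent prefixes are cited in alphabetical order (multiplying prefixes like di-/tri- are ignored for ordering).
Assembling the pieces gives 1-bromo-5-fluorohexane.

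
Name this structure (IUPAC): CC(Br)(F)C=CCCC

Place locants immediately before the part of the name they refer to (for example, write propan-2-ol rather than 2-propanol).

2-bromo-2-fluorohept-3-ene

The longest chain bearing the multiple bond is 7 carbons long (heptane).
The chain contains a C=C double bond, so the unsaturation ending is -ene.
Number the chain so that numbering from this end puts the double bond at C-3 rather than C-4.
With this numbering: the double bond between C-3 and C-4; a bromo group at C-2; a fluoro group at C-2.
Substituent prefixes are cited in alphabetical order (multiplying prefixes like di-/tri- are ignored for ordering).
The name is 2-bromo-2-fluorohept-3-ene.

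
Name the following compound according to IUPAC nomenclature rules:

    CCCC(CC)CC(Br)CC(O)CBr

The longest carbon chain that includes the –OH group has 9 carbons, so the parent hydride is nonane.
The principal characteristic group is an alcohol (–OH), named with the suffix -ol.
Choose the numbering such that numbering from this end puts the hydroxyl group at C-2 rather than C-8.
That gives the hydroxyl at C-2; bromo groups at C-1 and C-4; an ethyl group at C-6.
Prefixes are listed alphabetically: bromo, ethyl.
The name is 1,4-dibromo-6-ethylnonan-2-ol.

1,4-dibromo-6-ethylnonan-2-ol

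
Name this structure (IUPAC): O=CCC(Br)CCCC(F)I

3-bromo-7-fluoro-7-iodoheptanal

The longest carbon chain that includes the –CHO group has 7 carbons, so the parent hydride is heptane.
An aldehyde (terminal –CHO) is the principal characteristic group, giving the suffix -al.
Choose the numbering such that the aldehyde carbon is C-1 by definition.
With this numbering: a bromo group at C-3; a fluoro group at C-7; an iodo group at C-7.
The substituents are ordered alphabetically, ignoring any di-/tri- multipliers.
The name is 3-bromo-7-fluoro-7-iodoheptanal.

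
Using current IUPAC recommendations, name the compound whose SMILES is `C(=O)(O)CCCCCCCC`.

nonanoic acid

The longest carbon chain that includes the –COOH group has 9 carbons, so the parent hydride is nonane.
The highest-priority functional group is a carboxylic acid (terminal –COOH), so the name ends in -oic acid.
Number the chain so that the carboxylic acid carbon is C-1 by definition.
Putting it together: nonanoic acid.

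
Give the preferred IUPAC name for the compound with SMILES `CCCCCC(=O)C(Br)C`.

The longest carbon chain that includes the carbonyl has 8 carbons, so the parent hydride is octane.
A ketone (C=O on an internal carbon) is the principal characteristic group, giving the suffix -one.
The numbering direction is chosen so that numbering from this end puts the carbonyl group at C-3 rather than C-6.
With this numbering: the carbonyl at C-3; a bromo group at C-2.
The name is 2-bromooctan-3-one.

2-bromooctan-3-one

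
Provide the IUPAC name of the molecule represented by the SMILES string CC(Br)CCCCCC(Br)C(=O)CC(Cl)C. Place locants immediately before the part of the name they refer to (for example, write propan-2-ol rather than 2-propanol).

5,11-dibromo-2-chlorododecan-4-one

The longest chain bearing the carbonyl is 12 carbons long (dodecane).
A ketone (C=O on an internal carbon) is the principal characteristic group, giving the suffix -one.
Choose the numbering such that numbering from this end puts the carbonyl group at C-4 rather than C-9.
That gives the carbonyl at C-4; bromo groups at C-5 and C-11; a chloro group at C-2.
Prefixes are listed alphabetically: bromo, chloro.
Assembling the pieces gives 5,11-dibromo-2-chlorododecan-4-one.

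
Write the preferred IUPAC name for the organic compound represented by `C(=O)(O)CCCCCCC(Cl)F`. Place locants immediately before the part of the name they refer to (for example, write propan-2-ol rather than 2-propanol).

The longest chain bearing the –COOH group is 8 carbons long (octane).
The principal characteristic group is a carboxylic acid (terminal –COOH), named with the suffix -oic acid.
The numbering direction is chosen so that the carboxylic acid carbon is C-1 by definition.
That gives a chloro group at C-8; a fluoro group at C-8.
Prefixes are listed alphabetically: chloro, fluoro.
The name is 8-chloro-8-fluorooctanoic acid.

8-chloro-8-fluorooctanoic acid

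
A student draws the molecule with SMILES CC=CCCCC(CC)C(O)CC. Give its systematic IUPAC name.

4-ethyldec-8-en-3-ol

Counting along the main chain through the –OH group and the multiple bond gives 10 carbons: the parent is decane.
An alcohol (–OH) is the principal characteristic group, giving the suffix -ol.
The chain contains a C=C double bond, so the unsaturation ending is -ene.
Choose the numbering such that numbering from this end puts the hydroxyl group at C-3 rather than C-8.
That gives the hydroxyl at C-3; the double bond between C-8 and C-9; an ethyl group at C-4.
The name is 4-ethyldec-8-en-3-ol.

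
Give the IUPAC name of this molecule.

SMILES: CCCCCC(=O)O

The longest chain bearing the –COOH group is 6 carbons long (hexane).
A carboxylic acid (terminal –COOH) is the principal characteristic group, giving the suffix -oic acid.
The numbering direction is chosen so that the carboxylic acid carbon is C-1 by definition.
The name is hexanoic acid.

hexanoic acid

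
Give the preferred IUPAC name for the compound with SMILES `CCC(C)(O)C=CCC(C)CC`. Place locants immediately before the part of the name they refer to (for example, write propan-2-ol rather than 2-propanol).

Counting along the main chain through the –OH group and the multiple bond gives 9 carbons: the parent is nonane.
The principal characteristic group is an alcohol (–OH), named with the suffix -ol.
There is one C=C double bond, indicated by the ending -ene.
Choose the numbering such that numbering from this end puts the hydroxyl group at C-3 rather than C-7.
This places the hydroxyl at C-3; the double bond between C-4 and C-5; methyl groups at C-3 and C-7.
The name is 3,7-dimethylnon-4-en-3-ol.

3,7-dimethylnon-4-en-3-ol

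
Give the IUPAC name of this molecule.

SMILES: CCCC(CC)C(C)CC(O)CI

5-ethyl-1-iodo-4-methyloctan-2-ol

Counting along the main chain through the –OH group gives 8 carbons: the parent is octane.
An alcohol (–OH) is the principal characteristic group, giving the suffix -ol.
Choose the numbering such that numbering from this end puts the hydroxyl group at C-2 rather than C-7.
With this numbering: the hydroxyl at C-2; an ethyl group at C-5; an iodo group at C-1; a methyl group at C-4.
Substituent prefixes are cited in alphabetical order (multiplying prefixes like di-/tri- are ignored for ordering).
The name is 5-ethyl-1-iodo-4-methyloctan-2-ol.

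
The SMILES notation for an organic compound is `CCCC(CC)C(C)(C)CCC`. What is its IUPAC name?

5-ethyl-4,4-dimethyloctane

The parent chain contains 8 carbons (octane).
Choose the numbering such that the substituent locant set {4,4,5} is lower than {4,5,5} at the first point of difference.
That gives an ethyl group at C-5; two methyl groups at C-4.
The substituents are ordered alphabetically, ignoring any di-/tri- multipliers.
Assembling the pieces gives 5-ethyl-4,4-dimethyloctane.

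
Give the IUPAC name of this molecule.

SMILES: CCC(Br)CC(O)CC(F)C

The longest carbon chain that includes the –OH group has 8 carbons, so the parent hydride is octane.
The principal characteristic group is an alcohol (–OH), named with the suffix -ol.
The numbering direction is chosen so that numbering from this end puts the hydroxyl group at C-4 rather than C-5.
This places the hydroxyl at C-4; a bromo group at C-6; a fluoro group at C-2.
Prefixes are listed alphabetically: bromo, fluoro.
The name is 6-bromo-2-fluorooctan-4-ol.

6-bromo-2-fluorooctan-4-ol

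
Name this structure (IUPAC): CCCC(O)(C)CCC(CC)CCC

7-ethyl-4-methyldecan-4-ol

The longest chain bearing the –OH group is 10 carbons long (decane).
An alcohol (–OH) is the principal characteristic group, giving the suffix -ol.
Choose the numbering such that numbering from this end puts the hydroxyl group at C-4 rather than C-7.
With this numbering: the hydroxyl at C-4; an ethyl group at C-7; a methyl group at C-4.
Substituent prefixes are cited in alphabetical order (multiplying prefixes like di-/tri- are ignored for ordering).
Assembling the pieces gives 7-ethyl-4-methyldecan-4-ol.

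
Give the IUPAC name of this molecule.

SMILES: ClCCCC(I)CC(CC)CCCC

1-chloro-6-ethyl-4-iododecane

The longest carbon chain is 10 atoms: the parent is decane.
Choose the numbering such that the substituent locant set {1,4,6} is lower than {5,7,10} at the first point of difference.
This places a chloro group at C-1; an ethyl group at C-6; an iodo group at C-4.
Substituent prefixes are cited in alphabetical order (multiplying prefixes like di-/tri- are ignored for ordering).
Assembling the pieces gives 1-chloro-6-ethyl-4-iododecane.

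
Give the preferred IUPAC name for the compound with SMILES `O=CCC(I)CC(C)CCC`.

3-iodo-5-methyloctanal

The longest carbon chain that includes the –CHO group has 8 carbons, so the parent hydride is octane.
The highest-priority functional group is an aldehyde (terminal –CHO), so the name ends in -al.
The numbering direction is chosen so that the aldehyde carbon is C-1 by definition.
That gives an iodo group at C-3; a methyl group at C-5.
Substituent prefixes are cited in alphabetical order (multiplying prefixes like di-/tri- are ignored for ordering).
Putting it together: 3-iodo-5-methyloctanal.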